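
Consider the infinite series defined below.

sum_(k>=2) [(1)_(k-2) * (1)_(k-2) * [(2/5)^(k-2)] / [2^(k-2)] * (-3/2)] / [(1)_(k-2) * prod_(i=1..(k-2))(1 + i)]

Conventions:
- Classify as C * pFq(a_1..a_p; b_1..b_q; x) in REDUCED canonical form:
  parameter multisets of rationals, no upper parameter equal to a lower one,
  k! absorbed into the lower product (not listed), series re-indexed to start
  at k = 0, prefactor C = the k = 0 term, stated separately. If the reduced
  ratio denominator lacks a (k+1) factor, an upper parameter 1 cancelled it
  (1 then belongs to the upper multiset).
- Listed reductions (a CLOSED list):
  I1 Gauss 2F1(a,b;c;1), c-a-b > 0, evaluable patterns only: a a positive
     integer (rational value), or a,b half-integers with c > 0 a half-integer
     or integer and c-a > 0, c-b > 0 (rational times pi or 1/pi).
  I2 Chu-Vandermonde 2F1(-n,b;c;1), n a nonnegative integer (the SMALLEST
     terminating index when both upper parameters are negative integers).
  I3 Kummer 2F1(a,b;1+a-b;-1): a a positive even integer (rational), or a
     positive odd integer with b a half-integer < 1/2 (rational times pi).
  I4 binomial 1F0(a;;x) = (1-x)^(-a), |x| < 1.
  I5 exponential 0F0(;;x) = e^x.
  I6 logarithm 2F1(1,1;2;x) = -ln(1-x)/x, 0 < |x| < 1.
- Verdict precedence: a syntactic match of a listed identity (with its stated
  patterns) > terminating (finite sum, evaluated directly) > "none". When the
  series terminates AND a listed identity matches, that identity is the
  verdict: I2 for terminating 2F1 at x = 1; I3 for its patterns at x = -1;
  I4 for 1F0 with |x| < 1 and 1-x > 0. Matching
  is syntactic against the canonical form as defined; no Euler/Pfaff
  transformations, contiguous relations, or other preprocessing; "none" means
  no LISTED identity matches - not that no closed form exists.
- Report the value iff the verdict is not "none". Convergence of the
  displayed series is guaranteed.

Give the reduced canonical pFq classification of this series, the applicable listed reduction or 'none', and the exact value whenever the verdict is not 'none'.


Classification (C = -3/2): 2F1 with upper {1, 1}, lower {2}, argument x = 1/5. Verdict: the I6 logarithm reduction matches (the logarithm: parameters (1,1;2), x = 1/5). Exact value: (15/2) * ln(4/5).

Key observation: t_0 = -3/2 here, and the two k-th powers (C = -3/2) combine into one argument.
Consecutive-term ratio: r(k) = (1/5) * (k+1) (k+1) / [(k+2) (k+1)] ; factor over Q: parameters, x = (1/5), and C = -3/2.


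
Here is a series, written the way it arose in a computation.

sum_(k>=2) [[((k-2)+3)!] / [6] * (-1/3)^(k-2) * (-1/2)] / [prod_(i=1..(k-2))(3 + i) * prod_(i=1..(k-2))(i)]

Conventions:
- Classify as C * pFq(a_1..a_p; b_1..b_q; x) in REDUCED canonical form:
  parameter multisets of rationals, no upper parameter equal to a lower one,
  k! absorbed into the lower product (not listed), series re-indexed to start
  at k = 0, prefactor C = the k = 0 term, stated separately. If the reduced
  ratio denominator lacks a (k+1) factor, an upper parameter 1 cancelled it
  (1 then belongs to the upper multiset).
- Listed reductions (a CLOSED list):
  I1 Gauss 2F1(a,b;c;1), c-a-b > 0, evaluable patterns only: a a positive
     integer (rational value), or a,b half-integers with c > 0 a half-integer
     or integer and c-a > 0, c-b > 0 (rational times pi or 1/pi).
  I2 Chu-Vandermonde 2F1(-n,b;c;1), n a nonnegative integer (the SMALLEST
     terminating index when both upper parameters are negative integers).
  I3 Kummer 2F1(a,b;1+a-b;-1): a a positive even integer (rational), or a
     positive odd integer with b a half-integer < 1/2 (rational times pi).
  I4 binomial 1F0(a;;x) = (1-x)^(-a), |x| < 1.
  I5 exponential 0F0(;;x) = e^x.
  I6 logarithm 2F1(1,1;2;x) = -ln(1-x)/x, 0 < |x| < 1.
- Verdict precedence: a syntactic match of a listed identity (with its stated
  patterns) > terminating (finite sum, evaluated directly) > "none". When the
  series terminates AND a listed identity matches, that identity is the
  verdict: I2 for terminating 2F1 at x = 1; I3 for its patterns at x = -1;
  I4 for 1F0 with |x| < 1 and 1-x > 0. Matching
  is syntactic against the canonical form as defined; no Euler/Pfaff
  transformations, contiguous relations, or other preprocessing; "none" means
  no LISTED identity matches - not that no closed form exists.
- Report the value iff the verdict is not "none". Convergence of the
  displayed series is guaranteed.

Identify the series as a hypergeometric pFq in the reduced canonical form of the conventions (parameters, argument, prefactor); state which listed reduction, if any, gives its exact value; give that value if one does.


With C = -1/2: the canonical form is 0F0(-; -; -1/3). Verdict: the exponential series (I5) applies (the 0F0 exponential series at x = -1/3). Its exact value is (-1/2) * e^(-1/3).

First insight: t_0 = -1/2 here, and the parameter 4 appears in both the upper and lower lists and cancels.
Step ratio: r(k) = (-1/3) * 1 / [(k+1)] - rational in k, leading ratio (-1/3); with t_0 = -1/2, classification follows.


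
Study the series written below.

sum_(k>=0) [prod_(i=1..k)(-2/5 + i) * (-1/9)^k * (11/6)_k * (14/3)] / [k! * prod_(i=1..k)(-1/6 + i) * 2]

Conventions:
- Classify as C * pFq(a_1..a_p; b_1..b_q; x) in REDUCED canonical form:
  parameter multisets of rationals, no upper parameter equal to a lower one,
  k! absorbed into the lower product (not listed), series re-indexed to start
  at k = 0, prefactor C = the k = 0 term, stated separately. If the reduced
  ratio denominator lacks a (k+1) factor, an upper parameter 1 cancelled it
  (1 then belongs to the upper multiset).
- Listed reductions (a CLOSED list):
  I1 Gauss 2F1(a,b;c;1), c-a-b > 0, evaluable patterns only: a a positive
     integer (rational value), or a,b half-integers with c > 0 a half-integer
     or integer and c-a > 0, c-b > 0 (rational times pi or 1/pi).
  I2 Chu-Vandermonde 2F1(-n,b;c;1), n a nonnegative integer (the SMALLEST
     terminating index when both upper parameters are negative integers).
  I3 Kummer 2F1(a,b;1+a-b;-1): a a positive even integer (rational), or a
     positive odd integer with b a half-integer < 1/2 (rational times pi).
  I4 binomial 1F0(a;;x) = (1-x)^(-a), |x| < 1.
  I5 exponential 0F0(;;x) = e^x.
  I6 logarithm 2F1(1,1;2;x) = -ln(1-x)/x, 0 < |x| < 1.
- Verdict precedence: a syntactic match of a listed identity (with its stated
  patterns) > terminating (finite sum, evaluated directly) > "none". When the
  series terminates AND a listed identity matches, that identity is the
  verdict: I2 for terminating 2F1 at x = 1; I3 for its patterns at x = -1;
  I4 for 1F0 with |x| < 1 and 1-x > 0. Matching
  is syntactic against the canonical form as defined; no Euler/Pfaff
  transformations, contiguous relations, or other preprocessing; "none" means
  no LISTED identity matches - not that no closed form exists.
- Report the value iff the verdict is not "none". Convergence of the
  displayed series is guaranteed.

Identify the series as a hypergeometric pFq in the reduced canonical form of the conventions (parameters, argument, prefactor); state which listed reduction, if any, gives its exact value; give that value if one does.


First insight: with t_0 = 7/3, the lower running product (prefactor 7/3) is a rising factorial.
Step ratio: r(k) = (-1/9) * (k+3/5) (k+11/6) / [(k+5/6) (k+1)] - rational; roots negated = parameters, x = (-1/9), C = 7/3.

Classification (C = 7/3): 2F1 with upper {3/5, 11/6}, lower {5/6}, argument x = -1/9. Verdict: none (x = -1/9): each listed identity misses the multisets {3/5, 11/6} ; {5/6}.


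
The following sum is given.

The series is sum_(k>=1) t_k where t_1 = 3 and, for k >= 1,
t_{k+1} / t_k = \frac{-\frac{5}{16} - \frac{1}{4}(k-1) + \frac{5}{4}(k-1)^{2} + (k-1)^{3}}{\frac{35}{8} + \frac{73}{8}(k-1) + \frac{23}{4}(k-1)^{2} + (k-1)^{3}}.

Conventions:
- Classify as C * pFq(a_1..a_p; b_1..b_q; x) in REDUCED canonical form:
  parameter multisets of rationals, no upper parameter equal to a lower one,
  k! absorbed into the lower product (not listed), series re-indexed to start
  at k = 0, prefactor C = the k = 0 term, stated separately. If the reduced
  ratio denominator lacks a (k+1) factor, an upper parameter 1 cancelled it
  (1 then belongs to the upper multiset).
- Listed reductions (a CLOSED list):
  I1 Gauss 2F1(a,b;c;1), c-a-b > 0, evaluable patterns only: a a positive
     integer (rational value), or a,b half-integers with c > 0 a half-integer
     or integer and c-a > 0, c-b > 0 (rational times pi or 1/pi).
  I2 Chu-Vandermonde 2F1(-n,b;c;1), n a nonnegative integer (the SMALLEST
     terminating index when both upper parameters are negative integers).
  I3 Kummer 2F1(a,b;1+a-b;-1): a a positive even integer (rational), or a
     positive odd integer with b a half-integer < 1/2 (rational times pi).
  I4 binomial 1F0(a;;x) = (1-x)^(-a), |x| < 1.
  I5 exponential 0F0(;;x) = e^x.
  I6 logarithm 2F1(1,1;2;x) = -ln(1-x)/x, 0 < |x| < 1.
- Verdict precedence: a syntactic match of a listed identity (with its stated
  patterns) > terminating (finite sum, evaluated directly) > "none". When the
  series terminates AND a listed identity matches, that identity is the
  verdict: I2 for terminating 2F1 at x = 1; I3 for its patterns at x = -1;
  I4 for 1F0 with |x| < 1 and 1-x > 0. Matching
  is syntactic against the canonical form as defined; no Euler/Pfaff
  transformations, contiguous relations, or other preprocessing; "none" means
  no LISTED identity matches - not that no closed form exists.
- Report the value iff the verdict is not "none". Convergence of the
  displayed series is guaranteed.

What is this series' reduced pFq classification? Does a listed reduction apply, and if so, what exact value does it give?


With C = 3: the canonical form is 2F1(-\frac{1}{2}, \frac{1}{2}; \frac{7}{2}; 1). Verdict: Gauss's theorem I1 (half-integer case) fires (x = 1; upper {-\frac{1}{2}, \frac{1}{2}} half-integers, c = \frac{7}{2} in the evaluable pattern). Sum: \frac{225}{256} \cdot \pi.

First insight: t_0 = 3 here, and roots of the ratio polynomials (C = 3, x = 1) are the negated parameters.
Ratio: r(k) = 1 * (k-\frac{1}{2}) (k+\frac{1}{2}) / [(k+\frac{7}{2}) (k+1)] - rational in k, leading ratio 1; with t_0 = 3, classification follows.


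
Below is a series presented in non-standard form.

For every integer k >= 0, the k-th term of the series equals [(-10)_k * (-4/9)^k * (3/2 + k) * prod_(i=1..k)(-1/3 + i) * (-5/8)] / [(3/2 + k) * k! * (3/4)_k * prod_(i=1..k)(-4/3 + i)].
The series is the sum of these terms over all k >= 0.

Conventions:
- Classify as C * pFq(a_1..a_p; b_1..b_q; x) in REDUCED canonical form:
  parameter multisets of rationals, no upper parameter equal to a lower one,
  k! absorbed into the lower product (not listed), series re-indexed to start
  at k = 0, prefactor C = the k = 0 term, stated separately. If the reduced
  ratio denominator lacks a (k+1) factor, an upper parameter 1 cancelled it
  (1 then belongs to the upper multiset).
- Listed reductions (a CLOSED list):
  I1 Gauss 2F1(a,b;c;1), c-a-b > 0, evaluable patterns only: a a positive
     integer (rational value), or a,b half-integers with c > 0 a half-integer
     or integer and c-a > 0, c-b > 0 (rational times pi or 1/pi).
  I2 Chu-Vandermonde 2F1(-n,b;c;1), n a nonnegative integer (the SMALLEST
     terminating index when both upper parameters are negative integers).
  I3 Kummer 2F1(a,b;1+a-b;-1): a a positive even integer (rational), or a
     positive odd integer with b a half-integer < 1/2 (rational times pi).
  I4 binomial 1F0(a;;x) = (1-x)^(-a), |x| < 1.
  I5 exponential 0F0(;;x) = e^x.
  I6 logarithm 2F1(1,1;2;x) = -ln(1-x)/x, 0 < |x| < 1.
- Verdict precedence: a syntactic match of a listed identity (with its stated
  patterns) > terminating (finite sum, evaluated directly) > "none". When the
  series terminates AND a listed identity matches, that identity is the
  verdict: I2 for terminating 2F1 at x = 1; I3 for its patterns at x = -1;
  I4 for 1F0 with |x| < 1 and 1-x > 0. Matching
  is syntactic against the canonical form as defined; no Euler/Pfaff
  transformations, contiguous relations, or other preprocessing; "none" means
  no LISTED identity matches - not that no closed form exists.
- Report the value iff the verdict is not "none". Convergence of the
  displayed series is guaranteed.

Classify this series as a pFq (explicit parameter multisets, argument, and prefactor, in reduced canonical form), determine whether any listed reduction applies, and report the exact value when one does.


Prefactor -5/8, argument -4/9: 2F2 with upper {-10, 2/3} over lower {-1/3, 3/4}. Verdict: terminating - upper -10 stops the sum at k = 10; the 11 terms are added exactly. Exact value: 456949636117240339478219/9651345489169814069640.

Structural cue: t_0 being -5/8, the running product (prefactor -5/8) telescopes to a rising factorial.
Adjacent-term ratio: r(k) = (-4/9) * (k-10) (k+2/3) / [(k-1/3) (k+3/4) (k+1)] - rational; roots negated = parameters, x = (-4/9), C = -5/8.


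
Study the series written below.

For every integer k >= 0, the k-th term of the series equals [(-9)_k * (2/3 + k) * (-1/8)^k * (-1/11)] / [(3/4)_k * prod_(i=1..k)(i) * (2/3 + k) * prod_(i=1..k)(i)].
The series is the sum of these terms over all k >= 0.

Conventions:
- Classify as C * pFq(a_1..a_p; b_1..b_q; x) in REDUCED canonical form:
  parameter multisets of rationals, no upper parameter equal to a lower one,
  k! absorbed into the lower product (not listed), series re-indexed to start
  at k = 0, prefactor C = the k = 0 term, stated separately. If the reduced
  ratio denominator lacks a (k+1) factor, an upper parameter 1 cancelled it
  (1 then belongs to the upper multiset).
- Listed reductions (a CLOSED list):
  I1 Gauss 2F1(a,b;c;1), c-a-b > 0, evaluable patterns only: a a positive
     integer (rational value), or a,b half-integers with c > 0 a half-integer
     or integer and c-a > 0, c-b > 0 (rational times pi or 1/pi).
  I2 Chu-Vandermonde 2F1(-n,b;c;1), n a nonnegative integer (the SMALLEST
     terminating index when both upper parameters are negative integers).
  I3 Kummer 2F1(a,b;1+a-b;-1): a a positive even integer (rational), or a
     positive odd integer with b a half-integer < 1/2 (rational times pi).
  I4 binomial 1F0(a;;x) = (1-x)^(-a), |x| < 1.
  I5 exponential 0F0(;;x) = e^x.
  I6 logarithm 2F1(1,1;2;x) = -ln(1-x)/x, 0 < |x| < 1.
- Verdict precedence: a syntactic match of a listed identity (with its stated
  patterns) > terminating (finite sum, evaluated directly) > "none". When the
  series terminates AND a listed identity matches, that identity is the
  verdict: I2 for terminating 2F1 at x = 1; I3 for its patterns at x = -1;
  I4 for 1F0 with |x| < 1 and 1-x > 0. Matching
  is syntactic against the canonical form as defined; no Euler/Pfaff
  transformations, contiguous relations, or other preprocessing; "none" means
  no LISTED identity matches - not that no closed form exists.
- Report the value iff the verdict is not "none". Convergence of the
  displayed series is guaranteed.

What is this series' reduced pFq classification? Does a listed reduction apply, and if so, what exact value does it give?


This is -1/11 * 1F2(-9; 3/4, 1; -1/8) in reduced canonical form. Verdict: terminating (-9 upstairs). 10 nonzero terms in all; added directly. Value: -1180697866378985629/4771448671739904000.

The tell: t_0 being -1/11, the lower running product (C = -1/11) is a rising factorial.
Consecutive-term ratio: r(k) = (-1/8) * (k-9) / [(k+3/4) (k+1) (k+1)] - rational in k. x = (-1/8); t_0 = -1/11; negate the roots.


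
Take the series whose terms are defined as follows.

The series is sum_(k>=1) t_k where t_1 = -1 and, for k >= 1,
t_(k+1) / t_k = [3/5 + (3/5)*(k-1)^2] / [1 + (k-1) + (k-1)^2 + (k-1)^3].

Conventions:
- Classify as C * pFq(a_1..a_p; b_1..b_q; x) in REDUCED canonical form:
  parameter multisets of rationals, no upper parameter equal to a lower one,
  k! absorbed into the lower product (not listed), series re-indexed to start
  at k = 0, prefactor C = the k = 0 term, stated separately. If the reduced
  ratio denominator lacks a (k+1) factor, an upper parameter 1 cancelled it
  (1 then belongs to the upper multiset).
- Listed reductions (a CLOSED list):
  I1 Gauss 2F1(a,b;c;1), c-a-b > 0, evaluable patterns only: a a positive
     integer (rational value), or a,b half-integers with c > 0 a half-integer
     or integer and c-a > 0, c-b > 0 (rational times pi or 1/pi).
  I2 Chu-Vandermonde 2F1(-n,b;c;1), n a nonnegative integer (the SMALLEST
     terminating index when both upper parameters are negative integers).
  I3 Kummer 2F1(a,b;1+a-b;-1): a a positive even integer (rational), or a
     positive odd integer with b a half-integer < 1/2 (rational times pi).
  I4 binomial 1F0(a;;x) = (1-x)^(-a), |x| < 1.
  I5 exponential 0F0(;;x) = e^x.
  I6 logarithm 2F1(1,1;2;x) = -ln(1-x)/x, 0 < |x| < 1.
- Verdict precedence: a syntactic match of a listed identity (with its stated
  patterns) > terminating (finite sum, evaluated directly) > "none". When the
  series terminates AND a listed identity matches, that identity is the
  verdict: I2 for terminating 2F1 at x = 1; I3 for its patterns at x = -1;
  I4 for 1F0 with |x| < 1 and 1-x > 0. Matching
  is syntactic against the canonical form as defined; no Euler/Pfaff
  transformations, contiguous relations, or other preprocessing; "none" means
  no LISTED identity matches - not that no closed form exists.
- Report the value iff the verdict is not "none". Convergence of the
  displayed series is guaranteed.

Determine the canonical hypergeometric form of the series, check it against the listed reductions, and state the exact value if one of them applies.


This is -1 * 0F0(-; -; 3/5) in reduced canonical form. Verdict: exponential (I5) applies (the 0F0 exponential series at x = 3/5). Its exact value is (-1) * e^(3/5).

Key step: x = (3/5) and roots of the ratio polynomials (C = -1) are the negated parameters.
Ratio: r(k) = (3/5) * 1 / [(k+1)] - rational in k. x = (3/5); t_0 = -1; negate the roots.


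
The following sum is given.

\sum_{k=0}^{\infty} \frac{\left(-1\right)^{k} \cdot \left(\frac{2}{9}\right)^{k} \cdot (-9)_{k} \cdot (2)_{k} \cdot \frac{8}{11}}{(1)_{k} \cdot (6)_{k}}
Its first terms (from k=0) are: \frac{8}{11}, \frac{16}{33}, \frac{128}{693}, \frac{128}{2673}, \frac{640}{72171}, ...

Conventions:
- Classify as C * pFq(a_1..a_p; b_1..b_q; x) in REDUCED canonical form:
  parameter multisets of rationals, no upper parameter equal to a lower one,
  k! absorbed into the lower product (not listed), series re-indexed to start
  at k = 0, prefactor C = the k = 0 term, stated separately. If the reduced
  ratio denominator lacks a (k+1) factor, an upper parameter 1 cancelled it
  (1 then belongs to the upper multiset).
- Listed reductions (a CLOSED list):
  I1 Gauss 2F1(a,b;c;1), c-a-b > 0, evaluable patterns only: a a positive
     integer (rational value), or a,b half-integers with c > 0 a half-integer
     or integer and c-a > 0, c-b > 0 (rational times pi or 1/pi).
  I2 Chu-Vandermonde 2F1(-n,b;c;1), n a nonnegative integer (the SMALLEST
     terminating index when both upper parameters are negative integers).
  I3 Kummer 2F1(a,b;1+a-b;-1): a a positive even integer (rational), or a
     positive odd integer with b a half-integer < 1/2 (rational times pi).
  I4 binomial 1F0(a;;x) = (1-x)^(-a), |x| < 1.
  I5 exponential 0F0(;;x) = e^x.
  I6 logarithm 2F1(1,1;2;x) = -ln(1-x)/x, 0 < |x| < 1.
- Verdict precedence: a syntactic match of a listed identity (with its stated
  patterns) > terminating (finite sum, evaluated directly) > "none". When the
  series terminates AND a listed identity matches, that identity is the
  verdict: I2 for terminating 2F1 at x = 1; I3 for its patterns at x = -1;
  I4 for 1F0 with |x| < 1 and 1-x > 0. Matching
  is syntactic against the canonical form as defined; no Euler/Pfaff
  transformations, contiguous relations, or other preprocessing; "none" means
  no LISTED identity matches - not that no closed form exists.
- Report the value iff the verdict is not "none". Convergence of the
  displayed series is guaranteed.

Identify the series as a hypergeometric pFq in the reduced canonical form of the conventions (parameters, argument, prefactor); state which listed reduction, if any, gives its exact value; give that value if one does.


This is \frac{8}{11} * 2F1(-9, 2; 6; -\frac{2}{9}) in reduced canonical form. Verdict: terminating. (-9)_k vanishes past k = 9, leaving a 10-term sum, computed directly. Its exact value is \frac{564214241320}{387807909489}.

Key step: t_0 = \frac{8}{11} here, and (1)_k (C = 8/11, x = -2/9) is k! itself.
Adjacent-term ratio: r(k) = -\frac{2}{9} * (k-9) (k+2) / [(k+6) (k+1)] - rational in k, leading ratio -\frac{2}{9}; with t_0 = \frac{8}{11}, classification follows.


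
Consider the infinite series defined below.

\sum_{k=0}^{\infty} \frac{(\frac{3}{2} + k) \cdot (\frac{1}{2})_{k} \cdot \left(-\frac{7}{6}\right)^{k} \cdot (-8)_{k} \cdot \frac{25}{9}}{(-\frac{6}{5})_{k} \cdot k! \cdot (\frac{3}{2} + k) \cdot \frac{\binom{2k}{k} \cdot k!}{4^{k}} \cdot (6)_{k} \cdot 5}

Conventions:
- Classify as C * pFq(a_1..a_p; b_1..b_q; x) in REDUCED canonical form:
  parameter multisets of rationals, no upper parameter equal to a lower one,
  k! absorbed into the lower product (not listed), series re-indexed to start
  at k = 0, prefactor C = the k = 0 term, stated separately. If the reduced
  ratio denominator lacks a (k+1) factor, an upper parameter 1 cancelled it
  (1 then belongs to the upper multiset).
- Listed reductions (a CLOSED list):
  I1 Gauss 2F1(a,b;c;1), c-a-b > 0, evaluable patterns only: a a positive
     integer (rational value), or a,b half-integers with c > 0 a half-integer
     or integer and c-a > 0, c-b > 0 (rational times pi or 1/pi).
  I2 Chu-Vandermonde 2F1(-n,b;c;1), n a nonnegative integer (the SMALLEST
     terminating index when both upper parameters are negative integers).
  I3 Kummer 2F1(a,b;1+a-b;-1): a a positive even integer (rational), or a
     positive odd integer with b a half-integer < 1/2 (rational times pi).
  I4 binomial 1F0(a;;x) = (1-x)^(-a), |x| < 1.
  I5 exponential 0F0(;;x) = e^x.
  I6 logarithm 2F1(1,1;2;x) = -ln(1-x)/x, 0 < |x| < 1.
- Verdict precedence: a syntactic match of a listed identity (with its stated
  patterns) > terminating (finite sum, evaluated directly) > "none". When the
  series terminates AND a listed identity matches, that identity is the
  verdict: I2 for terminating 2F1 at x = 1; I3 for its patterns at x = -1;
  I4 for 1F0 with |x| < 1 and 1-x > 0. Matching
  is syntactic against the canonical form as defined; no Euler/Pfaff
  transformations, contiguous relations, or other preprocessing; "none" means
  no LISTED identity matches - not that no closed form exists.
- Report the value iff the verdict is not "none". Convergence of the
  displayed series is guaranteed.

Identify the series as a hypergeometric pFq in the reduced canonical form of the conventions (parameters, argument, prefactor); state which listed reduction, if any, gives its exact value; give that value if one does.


This is \frac{5}{9} * 1F2(-8; -\frac{6}{5}, 6; -\frac{7}{6}) in reduced canonical form. Verdict: terminating (-8 upstairs). 9 nonzero terms in all; added directly. Its exact value is \frac{355034410460155344385}{128035418652392030208}.

Structural cue: with t_0 = \frac{5}{9}, the parameter 1/2 appears in both the upper and lower lists and cancels (alongside the other common factor).
Ratio: r(k) = -\frac{7}{6} * (k-8) / [(k-\frac{6}{5}) (k+6) (k+1)] ; factor over Q: parameters, x = -\frac{7}{6}, and C = \frac{5}{9}.


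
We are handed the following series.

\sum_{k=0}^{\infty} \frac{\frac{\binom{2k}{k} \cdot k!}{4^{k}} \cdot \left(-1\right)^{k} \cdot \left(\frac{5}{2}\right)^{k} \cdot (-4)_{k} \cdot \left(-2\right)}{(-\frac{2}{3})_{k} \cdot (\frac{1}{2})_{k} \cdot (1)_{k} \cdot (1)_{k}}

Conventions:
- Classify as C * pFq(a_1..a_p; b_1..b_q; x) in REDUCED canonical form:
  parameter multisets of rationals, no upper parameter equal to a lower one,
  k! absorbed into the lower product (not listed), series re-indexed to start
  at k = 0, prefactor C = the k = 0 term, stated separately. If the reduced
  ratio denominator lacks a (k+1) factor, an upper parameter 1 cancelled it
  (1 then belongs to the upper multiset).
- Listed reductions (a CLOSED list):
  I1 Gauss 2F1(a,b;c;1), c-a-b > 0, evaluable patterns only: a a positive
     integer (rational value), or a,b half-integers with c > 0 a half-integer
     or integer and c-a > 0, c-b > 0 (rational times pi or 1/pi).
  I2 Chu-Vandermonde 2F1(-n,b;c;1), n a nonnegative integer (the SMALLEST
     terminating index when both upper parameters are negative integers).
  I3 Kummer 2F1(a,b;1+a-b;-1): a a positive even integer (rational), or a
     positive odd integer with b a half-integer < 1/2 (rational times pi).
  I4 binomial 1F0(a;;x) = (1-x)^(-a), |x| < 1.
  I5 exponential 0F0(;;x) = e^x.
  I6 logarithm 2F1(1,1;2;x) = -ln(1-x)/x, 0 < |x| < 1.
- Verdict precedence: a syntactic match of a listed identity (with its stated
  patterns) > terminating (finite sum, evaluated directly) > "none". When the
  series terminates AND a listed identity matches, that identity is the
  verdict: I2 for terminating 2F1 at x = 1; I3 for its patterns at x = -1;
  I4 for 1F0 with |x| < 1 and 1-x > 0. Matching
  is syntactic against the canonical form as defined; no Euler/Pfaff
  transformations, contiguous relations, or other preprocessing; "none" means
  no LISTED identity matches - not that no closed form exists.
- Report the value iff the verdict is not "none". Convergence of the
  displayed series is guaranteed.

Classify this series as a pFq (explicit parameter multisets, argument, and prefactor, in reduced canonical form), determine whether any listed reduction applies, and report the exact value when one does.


Key step: t_0 being -2, the (-1)^k factor (prefactor -2) folds into the argument's sign.
Ratio: r(k) = -\frac{5}{2} * (k-4) / [(k-\frac{2}{3}) (k+1) (k+1)] ; factor over Q: parameters, x = -\frac{5}{2}, and C = -2.

This is -2 * 1F2(-4; -\frac{2}{3}, 1; -\frac{5}{2}) in reduced canonical form. Verdict: terminating. (-4)_k vanishes past k = 4, leaving a 5-term sum, computed directly. Value: \frac{974027}{3584}.


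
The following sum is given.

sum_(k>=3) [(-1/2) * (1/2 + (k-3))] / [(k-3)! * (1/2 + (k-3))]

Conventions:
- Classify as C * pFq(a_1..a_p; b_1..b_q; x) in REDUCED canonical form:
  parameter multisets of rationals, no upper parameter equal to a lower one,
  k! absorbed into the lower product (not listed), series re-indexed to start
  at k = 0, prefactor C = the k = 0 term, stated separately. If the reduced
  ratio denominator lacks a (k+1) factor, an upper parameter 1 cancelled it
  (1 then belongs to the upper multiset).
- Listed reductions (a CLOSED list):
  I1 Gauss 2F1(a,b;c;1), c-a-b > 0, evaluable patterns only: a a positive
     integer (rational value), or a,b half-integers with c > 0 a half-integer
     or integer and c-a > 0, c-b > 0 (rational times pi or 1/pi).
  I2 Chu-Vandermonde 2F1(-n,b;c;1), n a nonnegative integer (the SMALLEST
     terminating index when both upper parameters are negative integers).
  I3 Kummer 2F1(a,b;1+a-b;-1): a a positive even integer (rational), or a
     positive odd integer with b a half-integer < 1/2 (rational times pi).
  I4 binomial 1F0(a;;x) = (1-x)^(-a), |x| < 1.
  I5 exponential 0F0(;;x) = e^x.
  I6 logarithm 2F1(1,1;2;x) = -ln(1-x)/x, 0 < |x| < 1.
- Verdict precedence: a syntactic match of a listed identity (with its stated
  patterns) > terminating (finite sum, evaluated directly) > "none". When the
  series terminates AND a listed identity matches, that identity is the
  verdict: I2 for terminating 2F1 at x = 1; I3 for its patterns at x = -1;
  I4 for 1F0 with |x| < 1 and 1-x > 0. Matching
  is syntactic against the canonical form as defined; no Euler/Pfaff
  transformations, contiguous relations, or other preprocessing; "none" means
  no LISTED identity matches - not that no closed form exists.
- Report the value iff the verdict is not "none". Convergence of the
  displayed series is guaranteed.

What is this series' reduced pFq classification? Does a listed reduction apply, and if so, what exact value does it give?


The series (x = 1) is 0F0: upper {-}, lower {-}, prefactor -1/2. Verdict: exponential (I5) applies (the 0F0 exponential series at x = 1). Sum: (-1/2) * e^(1).

Key observation: from the first term -1/2: striking the common factor k + 1/2 reduces the term (C = -1/2, x = 1).
Step ratio: r(k) = 1 * 1 / [(k+1)] - rational; roots negated = parameters, x = 1, C = -1/2.


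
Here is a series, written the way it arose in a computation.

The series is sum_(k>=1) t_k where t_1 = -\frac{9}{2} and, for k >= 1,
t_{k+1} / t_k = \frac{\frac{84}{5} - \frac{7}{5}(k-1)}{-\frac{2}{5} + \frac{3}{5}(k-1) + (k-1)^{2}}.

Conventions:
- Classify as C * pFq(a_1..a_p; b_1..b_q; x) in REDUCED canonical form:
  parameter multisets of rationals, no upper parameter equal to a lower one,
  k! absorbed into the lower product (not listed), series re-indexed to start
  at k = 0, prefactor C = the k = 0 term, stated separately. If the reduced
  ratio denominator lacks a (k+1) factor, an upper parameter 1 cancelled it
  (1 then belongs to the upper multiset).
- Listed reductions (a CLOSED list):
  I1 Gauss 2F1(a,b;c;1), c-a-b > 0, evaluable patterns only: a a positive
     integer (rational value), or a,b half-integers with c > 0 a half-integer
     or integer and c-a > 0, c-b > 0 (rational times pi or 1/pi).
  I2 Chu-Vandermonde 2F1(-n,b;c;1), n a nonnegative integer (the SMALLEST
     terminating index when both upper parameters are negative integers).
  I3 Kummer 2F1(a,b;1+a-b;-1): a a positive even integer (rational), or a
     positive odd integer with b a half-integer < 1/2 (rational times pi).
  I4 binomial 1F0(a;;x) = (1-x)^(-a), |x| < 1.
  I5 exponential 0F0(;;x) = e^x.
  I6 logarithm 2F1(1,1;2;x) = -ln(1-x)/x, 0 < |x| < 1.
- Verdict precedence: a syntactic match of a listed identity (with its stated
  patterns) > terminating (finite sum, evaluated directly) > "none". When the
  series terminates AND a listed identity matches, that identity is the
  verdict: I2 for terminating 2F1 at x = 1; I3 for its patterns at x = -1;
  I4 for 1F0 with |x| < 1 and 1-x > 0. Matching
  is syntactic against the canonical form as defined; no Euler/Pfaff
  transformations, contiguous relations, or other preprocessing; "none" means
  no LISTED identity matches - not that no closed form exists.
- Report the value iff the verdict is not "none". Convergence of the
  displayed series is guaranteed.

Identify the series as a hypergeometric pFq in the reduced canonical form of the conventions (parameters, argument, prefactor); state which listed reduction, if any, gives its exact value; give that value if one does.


This is -\frac{9}{2} * 1F1(-12; -\frac{2}{5}; -\frac{7}{5}) in reduced canonical form. Verdict: terminating - upper parameter -12 makes this a finite sum (last index 12), evaluated exactly. Its exact value is \frac{817309342604921875}{31500359294976}.

Structural cue: t_0 being -\frac{9}{2}, the expanded ratio factors over Q; C = -9/2, x = -7/5, roots give parameters.
Term ratio: r(k) = -\frac{7}{5} * (k-12) / [(k-\frac{2}{5}) (k+1)] - rational in k. x = -\frac{7}{5}; t_0 = -\frac{9}{2}; negate the roots.


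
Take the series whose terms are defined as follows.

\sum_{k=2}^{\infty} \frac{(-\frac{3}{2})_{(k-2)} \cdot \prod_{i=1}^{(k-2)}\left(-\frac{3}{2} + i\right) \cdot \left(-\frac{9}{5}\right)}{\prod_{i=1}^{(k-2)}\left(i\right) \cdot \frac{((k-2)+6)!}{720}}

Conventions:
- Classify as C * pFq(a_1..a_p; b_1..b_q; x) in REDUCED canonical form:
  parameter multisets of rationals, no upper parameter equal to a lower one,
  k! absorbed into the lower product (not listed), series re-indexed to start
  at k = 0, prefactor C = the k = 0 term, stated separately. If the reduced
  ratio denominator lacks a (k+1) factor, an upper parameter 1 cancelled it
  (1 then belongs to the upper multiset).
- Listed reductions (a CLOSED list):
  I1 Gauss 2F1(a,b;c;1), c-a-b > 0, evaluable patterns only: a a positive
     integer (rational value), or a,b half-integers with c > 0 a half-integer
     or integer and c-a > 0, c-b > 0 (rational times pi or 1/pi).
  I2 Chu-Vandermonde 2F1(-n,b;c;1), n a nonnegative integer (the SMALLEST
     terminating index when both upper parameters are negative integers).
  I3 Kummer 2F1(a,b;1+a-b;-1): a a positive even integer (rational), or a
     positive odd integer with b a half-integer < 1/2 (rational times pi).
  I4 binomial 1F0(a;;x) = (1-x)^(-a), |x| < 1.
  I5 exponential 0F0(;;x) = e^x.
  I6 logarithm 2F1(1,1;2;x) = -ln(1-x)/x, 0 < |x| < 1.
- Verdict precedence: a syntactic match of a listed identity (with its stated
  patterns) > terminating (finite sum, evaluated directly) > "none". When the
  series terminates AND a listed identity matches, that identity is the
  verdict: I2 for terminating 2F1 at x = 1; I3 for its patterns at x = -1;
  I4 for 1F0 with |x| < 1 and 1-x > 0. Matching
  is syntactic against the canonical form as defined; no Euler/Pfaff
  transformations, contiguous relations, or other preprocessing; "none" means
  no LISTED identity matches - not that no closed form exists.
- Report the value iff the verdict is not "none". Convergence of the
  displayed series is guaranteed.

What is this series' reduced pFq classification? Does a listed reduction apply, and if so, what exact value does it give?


The series (x = 1) is 2F1: upper {-\frac{3}{2}, -\frac{1}{2}}, lower {7}, prefactor -\frac{9}{5}. Verdict: Gauss's theorem I1 (half-integer case) fires (x = 1; upper {-\frac{3}{2}, -\frac{1}{2}} half-integers, c = 7 in the evaluable pattern). Its exact value is \left(-\frac{67108864}{10735725}\right) / \pi.

The tell: with t_0 = -\frac{9}{5}, the product of the first k integers (C = -9/5, x = 1) is k!.
Ratio: r(k) = 1 * (k-\frac{3}{2}) (k-\frac{1}{2}) / [(k+7) (k+1)] - rational in k. x = 1; t_0 = -\frac{9}{5}; negate the roots.


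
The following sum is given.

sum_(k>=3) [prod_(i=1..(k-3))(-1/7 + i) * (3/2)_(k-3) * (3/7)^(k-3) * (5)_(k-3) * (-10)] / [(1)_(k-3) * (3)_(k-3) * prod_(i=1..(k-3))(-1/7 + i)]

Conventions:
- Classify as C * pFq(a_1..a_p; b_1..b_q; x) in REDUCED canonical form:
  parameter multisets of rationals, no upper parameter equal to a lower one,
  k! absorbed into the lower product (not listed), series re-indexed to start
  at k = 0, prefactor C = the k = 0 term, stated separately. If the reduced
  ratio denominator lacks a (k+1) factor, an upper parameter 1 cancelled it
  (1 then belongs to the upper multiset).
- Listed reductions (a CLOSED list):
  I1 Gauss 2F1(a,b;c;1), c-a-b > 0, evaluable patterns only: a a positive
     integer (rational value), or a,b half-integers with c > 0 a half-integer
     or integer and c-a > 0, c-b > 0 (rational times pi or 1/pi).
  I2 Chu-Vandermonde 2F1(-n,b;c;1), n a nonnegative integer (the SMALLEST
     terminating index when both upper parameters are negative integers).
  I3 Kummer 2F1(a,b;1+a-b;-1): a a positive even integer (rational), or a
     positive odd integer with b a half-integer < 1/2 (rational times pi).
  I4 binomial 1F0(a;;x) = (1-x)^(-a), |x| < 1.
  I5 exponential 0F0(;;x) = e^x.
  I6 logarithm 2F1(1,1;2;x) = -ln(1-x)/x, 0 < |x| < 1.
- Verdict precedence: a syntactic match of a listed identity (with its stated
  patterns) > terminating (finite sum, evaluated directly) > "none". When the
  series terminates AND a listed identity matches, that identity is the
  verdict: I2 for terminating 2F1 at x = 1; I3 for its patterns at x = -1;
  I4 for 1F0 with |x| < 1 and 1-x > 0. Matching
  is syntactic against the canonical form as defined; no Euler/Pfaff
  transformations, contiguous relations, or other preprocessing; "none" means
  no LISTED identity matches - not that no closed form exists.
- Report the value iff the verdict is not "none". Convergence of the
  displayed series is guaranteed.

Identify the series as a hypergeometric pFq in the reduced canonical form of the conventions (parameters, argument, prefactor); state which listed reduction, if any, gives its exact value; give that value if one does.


At argument 3/7: a 2F1 with upper {3/2, 5}, lower {3}, scaled by C = -10. Verdict: none. Every listed pattern misses the 2F1 form at 3/7, upper {3/2, 5}.

Key observation: with t_0 = -10, (1)_k (C = -10) is k! itself.
Term ratio: r(k) = (3/7) * (k+3/2) (k+5) / [(k+3) (k+1)] ; factor over Q: parameters, x = (3/7), and C = -10.


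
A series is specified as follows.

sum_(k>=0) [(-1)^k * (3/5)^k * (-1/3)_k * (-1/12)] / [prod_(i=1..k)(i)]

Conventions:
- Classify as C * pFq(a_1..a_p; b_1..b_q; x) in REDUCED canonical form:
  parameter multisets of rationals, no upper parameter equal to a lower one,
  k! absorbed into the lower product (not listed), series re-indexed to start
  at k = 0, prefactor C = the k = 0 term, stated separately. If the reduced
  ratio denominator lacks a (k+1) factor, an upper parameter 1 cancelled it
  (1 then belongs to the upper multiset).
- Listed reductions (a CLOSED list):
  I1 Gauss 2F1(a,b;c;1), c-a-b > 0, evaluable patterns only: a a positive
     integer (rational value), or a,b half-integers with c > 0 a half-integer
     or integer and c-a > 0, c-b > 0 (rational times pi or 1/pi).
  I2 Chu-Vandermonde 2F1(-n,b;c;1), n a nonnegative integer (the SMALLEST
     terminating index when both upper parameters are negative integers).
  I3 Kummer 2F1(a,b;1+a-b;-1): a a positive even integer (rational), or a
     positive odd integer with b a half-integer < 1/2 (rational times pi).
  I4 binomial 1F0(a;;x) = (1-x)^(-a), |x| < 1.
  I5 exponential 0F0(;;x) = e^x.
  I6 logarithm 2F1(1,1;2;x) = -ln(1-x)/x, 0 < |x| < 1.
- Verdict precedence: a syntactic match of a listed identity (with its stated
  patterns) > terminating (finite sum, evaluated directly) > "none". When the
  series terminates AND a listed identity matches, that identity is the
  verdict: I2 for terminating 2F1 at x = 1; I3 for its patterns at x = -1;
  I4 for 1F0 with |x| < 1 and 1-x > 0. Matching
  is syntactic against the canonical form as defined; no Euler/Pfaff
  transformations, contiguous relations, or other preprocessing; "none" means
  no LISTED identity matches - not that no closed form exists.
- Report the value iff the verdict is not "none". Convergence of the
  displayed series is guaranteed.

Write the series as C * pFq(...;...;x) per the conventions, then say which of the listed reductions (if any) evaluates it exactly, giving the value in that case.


x = -3/5 here; the reduced form reads 1F0, upper {-1/3}, lower {-}, C = -1/12. Verdict: binomial (I4) fires (the 1F0 binomial series: exponent 1/3, x = -3/5). Sum: (-1/12) * (8/5)^(1/3).

The tell: with t_0 = -1/12, the (-1)^k factor (prefactor -1/12) folds into the argument's sign.
Adjacent-term ratio: r(k) = (-3/5) * (k-1/3) / [(k+1)] - rational in k. x = (-3/5); t_0 = -1/12; negate the roots.


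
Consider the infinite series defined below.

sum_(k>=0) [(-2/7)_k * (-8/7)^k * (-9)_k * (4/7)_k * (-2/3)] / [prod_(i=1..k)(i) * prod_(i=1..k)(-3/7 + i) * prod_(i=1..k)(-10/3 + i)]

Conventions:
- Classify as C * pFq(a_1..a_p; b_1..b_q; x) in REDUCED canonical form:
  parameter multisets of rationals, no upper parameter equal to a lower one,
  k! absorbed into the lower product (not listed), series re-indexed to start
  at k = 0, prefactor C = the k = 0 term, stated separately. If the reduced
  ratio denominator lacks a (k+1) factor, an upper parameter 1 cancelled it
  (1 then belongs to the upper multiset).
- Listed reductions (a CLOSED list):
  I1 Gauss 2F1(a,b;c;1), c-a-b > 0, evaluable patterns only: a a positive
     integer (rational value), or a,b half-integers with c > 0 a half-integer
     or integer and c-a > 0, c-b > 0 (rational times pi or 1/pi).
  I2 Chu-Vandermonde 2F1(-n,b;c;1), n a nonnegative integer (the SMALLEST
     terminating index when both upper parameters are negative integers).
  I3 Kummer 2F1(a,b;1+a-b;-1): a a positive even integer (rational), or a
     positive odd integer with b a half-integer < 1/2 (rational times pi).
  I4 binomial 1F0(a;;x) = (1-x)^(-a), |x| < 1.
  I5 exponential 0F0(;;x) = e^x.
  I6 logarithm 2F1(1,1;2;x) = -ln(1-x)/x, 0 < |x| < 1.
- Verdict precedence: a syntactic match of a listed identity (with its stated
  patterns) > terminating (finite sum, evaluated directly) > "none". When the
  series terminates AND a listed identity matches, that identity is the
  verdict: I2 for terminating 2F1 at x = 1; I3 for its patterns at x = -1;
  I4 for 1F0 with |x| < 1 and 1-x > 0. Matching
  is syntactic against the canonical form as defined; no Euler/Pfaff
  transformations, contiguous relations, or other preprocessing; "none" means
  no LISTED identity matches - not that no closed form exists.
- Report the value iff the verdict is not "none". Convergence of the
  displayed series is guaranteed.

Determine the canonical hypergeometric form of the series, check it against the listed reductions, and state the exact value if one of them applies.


The series (x = -8/7) is 2F1: upper {-9, -2/7}, lower {-7/3}, prefactor -2/3. Verdict: terminating (-9 upstairs). 10 nonzero terms in all; added directly. Hence: -8810020499868720199810/4069405581178212051.

The tell: t_0 being -2/3, the parameter 4/7 appears in both the upper and lower lists and cancels.
Adjacent-term ratio: r(k) = (-8/7) * (k-9) (k-2/7) / [(k-7/3) (k+1)] - poly over poly, x = (-8/7) from leading terms; C = -2/3 at k = 0.
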